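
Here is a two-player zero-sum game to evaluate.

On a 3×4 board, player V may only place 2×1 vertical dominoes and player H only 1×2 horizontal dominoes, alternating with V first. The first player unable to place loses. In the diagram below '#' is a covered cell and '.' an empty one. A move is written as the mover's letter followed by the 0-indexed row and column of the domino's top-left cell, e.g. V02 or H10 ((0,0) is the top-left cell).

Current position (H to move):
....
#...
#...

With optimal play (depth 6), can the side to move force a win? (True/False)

H winning at [..../#.../#...]: True

ply 1, H at ..../#.../#... | H00=-1→##../#.../#...; H01=-1→.##./#.../#...; H02=-1→..##/#.../#...; H11=+1→..../###./#...*; H12=+1→..../#.##/#...; H21=-1→..../#.../###.; H22=-1→..../#.../#.##
ply 2, V at ..../###./#... | V03=-1→...#/####/#...*; V13=-1→..../####/#..#
ply 3, H at ...#/####/#... | H00=+1→##.#/####/#...*; H01=+1→.###/####/#...; H21=+1→...#/####/###.; H22=+1→...#/####/#.##
ply 4: ##.#/####/#... is terminal -1 (V); from ..../#.../#... depth 6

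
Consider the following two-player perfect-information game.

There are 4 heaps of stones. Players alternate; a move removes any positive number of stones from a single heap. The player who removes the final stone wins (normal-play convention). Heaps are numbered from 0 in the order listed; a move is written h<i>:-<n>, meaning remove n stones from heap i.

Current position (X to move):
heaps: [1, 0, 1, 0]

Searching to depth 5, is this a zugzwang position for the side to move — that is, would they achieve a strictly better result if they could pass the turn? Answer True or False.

zugzwang((1,0,1,0), X) = True

[(1,0,1,0)] X move#1: h0:-1:-1/(0,0,1,0)*, h2:-1:-1/(1,0,0,0)
[(0,0,1,0)] O move#2: h2:-1:+1/(0,0,0,0)*
[(0,0,0,0)] end (terminal -1, X#3); searched (1,0,1,0) to 5
suppose X passes — search the same position with O to move:
pass> [(1,0,1,0)] O move#1: h0:-1:-1/(0,0,1,0)*, h2:-1:-1/(1,0,0,0)
pass> [(0,0,1,0)] X move#2: h2:-1:+1/(0,0,0,0)*
pass> [(0,0,0,0)] end (terminal -1, O#3); searched (1,0,1,0) to 5
for X: play -1, pass +1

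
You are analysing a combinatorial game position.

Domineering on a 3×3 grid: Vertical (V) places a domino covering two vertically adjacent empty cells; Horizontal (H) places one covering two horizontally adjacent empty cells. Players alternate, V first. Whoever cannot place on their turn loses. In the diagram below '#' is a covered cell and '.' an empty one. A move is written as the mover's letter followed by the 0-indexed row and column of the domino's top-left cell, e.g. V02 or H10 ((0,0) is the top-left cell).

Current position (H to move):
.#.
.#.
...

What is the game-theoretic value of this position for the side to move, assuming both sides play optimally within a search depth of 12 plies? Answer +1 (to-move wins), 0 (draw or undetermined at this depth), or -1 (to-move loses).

value(.#./.#./..., H) = -1

ply 1, H at .#./.#./... | H20=-1→.#./.#./##.*; H21=-1→.#./.#./.##
ply 2, V at .#./.#./##. | V00=+1→##./##./##.*; V02=+1→.##/.##/##.; V12=+1→.#./.##/###
ply 3: ##./##./##. is terminal -1 (H); from .#./.#./... depth 12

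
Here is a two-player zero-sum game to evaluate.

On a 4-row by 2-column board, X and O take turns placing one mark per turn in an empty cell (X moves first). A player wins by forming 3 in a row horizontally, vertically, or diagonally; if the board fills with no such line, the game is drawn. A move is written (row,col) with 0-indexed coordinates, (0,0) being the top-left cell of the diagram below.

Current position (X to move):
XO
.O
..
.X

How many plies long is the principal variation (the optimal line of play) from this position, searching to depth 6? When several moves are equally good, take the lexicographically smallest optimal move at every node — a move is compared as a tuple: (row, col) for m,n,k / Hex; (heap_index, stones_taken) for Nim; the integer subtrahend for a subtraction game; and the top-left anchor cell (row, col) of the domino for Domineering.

p1 X@[XO/.O/../.X]: (1,0)[XO/XO/../.X]-1 (2,0)[XO/.O/X./.X]-1 (2,1)[XO/.O/.X/.X]+0* (3,0)[XO/.O/../XX]-1
p2 O@[XO/.O/.X/.X]: (1,0)[XO/OO/.X/.X]+0* (2,0)[XO/.O/OX/.X]+0 (3,0)[XO/.O/.X/OX]+0
p3 X@[XO/OO/.X/.X]: (2,0)[XO/OO/XX/.X]+0* (3,0)[XO/OO/.X/XX]+0
p4 O@[XO/OO/XX/.X]: (3,0)[XO/OO/XX/OX]+0*
p5 X@[XO/OO/XX/OX] terminal +0; root [XO/.O/../.X] d6

PV length from [XO/.O/../.X]: 4 plies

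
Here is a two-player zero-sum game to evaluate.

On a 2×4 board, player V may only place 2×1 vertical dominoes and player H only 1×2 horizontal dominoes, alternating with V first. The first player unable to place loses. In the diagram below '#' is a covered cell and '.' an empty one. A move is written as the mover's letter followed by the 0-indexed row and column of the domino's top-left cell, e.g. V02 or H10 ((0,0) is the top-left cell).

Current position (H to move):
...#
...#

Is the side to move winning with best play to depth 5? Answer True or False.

p1 H@[...#/...#]: H00[##.#/...#]+1* H01[.###/...#]+1 H10[...#/##.#]+1 H11[...#/.###]+1
p2 V@[##.#/...#]: V02[####/..##]-1*
p3 H@[####/..##]: H10[####/####]+1*
p4 V@[####/####] terminal -1; root [...#/...#] d5

H winning at [...#/...#]: True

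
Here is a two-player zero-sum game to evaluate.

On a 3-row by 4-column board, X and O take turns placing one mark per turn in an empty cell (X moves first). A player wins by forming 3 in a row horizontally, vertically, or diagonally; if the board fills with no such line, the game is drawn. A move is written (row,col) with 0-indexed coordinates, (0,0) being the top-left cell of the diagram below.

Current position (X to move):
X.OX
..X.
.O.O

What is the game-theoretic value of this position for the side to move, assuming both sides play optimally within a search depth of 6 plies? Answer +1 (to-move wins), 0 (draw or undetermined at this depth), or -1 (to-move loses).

p1 X@[X.OX/..X./.O.O]: (0,1)[XXOX/..X./.O.O]-1* (1,0)[X.OX/X.X./.O.O]-1 (1,1)[X.OX/.XX./.O.O]-1 (1,3)[X.OX/..XX/.O.O]-1 (2,0)[X.OX/..X./XO.O]-1 (2,2)[X.OX/..X./.OXO]-1
p2 O@[XXOX/..X./.O.O]: (1,0)[XXOX/O.X./.O.O]+0 (1,1)[XXOX/.OX./.O.O]+1* (1,3)[XXOX/..XO/.O.O]+0 (2,0)[XXOX/..X./OO.O]+1 (2,2)[XXOX/..X./.OOO]+1
p3 X@[XXOX/.OX./.O.O]: (1,0)[XXOX/XOX./.O.O]-1* (1,3)[XXOX/.OXX/.O.O]-1 (2,0)[XXOX/.OX./XO.O]-1 (2,2)[XXOX/.OX./.OXO]-1
p4 O@[XXOX/XOX./.O.O]: (1,3)[XXOX/XOXO/.O.O]-1 (2,0)[XXOX/XOX./OO.O]+1* (2,2)[XXOX/XOX./.OOO]+1
p5 X@[XXOX/XOX./OO.O] terminal -1; root [X.OX/..X./.O.O] d6

value(X.OX/..X./.O.O, X) = -1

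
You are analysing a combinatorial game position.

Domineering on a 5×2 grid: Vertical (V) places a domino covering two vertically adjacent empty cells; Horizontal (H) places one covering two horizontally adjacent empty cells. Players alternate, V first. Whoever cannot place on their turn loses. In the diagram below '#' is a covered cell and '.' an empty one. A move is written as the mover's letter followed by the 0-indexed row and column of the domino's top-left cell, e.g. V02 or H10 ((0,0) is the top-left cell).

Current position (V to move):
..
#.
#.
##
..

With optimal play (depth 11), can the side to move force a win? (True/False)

ply 1, V at ../#./#./##/.. | V01=-1→.#/##/#./##/..*; V11=-1→../##/##/##/..
ply 2, H at .#/##/#./##/.. | H40=+1→.#/##/#./##/##*
ply 3: .#/##/#./##/## is terminal -1 (V); from ../#./#./##/.. depth 11

V winning at [../#./#./##/..]: False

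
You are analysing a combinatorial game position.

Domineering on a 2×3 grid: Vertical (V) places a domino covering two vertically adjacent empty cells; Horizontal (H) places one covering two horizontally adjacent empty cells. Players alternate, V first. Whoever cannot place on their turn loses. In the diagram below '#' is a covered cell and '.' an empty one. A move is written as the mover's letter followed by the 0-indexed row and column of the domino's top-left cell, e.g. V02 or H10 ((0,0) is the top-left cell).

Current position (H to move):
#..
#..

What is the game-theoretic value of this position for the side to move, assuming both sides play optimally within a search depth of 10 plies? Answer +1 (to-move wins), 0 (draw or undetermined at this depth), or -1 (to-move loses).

value(#../#.., H) = +1

[#../#..] H move#1: H01:+1/###/#..*, H11:+1/#../###
[###/#..] end (terminal -1, V#2); searched #../#.. to 10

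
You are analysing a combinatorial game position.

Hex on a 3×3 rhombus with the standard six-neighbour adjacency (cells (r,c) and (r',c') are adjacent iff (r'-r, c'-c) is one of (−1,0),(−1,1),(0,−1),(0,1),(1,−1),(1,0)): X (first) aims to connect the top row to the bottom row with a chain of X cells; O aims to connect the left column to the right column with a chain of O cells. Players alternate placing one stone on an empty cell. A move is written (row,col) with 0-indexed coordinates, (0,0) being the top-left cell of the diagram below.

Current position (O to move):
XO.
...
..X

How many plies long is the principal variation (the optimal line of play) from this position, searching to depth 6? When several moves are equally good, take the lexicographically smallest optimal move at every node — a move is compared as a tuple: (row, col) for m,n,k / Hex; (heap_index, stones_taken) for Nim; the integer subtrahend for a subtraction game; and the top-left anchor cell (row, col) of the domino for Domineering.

[XO./.../..X] O move#1: (0,2):-1/XOO/.../..X, (1,0):-1/XO./O../..X, (1,1):+1/XO./.O./..X*, (1,2):-1/XO./..O/..X, (2,0):-1/XO./.../O.X, (2,1):-1/XO./.../.OX
[XO./.O./..X] X move#2: (0,2):-1/XOX/.O./..X*, (1,0):-1/XO./XO./..X, (1,2):-1/XO./.OX/..X, (2,0):-1/XO./.O./X.X, (2,1):-1/XO./.O./.XX
[XOX/.O./..X] O move#3: (1,0):-1/XOX/OO./..X, (1,2):+1/XOX/.OO/..X*, (2,0):-1/XOX/.O./O.X, (2,1):-1/XOX/.O./.OX
[XOX/.OO/..X] X move#4: (1,0):-1/XOX/XOO/..X*, (2,0):-1/XOX/.OO/X.X, (2,1):-1/XOX/.OO/.XX
[XOX/XOO/..X] O move#5: (2,0):+1/XOX/XOO/O.X*, (2,1):-1/XOX/XOO/.OX
[XOX/XOO/O.X] end (terminal -1, X#6); searched XO./.../..X to 6

PV length from [XO./.../..X]: 5 plies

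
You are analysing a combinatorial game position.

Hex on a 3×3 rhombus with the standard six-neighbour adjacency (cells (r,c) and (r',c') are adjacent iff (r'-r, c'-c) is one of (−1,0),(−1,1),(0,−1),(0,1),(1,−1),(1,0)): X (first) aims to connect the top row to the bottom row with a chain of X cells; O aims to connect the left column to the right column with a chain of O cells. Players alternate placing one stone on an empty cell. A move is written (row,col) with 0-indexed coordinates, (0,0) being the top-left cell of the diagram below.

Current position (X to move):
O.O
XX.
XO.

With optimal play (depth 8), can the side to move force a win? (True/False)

X winning at [O.O/XX./XO.]: True

ply 1, X at O.O/XX./XO. | (0,1)=+1→OXO/XX./XO.*; (1,2)=-1→O.O/XXX/XO.; (2,2)=-1→O.O/XX./XOX
ply 2: OXO/XX./XO. is terminal -1 (O); from O.O/XX./XO. depth 8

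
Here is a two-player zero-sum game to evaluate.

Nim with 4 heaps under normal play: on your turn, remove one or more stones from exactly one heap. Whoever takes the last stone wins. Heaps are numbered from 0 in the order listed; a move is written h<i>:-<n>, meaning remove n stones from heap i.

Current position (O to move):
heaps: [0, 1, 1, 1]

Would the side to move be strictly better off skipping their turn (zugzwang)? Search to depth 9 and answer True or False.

[(0,1,1,1)] O move#1: h1:-1:+1/(0,0,1,1)*, h2:-1:+1/(0,1,0,1), h3:-1:+1/(0,1,1,0)
[(0,0,1,1)] X move#2: h2:-1:-1/(0,0,0,1)*, h3:-1:-1/(0,0,1,0)
[(0,0,0,1)] O move#3: h3:-1:+1/(0,0,0,0)*
[(0,0,0,0)] end (terminal -1, X#4); searched (0,1,1,1) to 9
suppose O passes — search the same position with X to move:
pass> [(0,1,1,1)] X move#1: h1:-1:+1/(0,0,1,1)*, h2:-1:+1/(0,1,0,1), h3:-1:+1/(0,1,1,0)
pass> [(0,0,1,1)] O move#2: h2:-1:-1/(0,0,0,1)*, h3:-1:-1/(0,0,1,0)
pass> [(0,0,0,1)] X move#3: h3:-1:+1/(0,0,0,0)*
pass> [(0,0,0,0)] end (terminal -1, O#4); searched (0,1,1,1) to 9
for O: play +1, pass -1

zugzwang((0,1,1,1), O) = False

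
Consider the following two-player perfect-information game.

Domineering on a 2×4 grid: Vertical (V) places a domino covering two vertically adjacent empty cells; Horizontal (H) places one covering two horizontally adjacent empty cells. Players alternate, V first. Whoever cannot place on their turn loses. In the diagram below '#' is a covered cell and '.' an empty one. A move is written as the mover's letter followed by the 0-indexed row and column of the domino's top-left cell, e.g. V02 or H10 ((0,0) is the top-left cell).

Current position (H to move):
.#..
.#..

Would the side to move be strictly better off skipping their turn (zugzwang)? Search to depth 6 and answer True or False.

[.#../.#..] H move#1: H02:+1/.###/.#..*, H12:+1/.#../.###
[.###/.#..] V move#2: V00:-1/####/##..*
[####/##..] H move#3: H12:+1/####/####*
[####/####] end (terminal -1, V#4); searched .#../.#.. to 6
suppose H passes — search the same position with V to move:
pass> [.#../.#..] V move#1: V00:-1/##../##.., V02:+1/.##./.##.*, V03:+1/.#.#/.#.#
pass> [.##./.##.] end (terminal -1, H#2); searched .#../.#.. to 6
for H: play +1, pass -1

zugzwang(.#../.#.., H) = False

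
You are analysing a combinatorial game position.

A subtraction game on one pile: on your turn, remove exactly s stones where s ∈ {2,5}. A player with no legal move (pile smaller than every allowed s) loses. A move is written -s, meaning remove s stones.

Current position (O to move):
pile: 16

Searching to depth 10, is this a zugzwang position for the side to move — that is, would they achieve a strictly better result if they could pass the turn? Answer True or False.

[16] O move#1: -2:+1/14*, -5:+1/11
[14] X move#2: -2:-1/12*, -5:-1/9
[12] O move#3: -2:-1/10, -5:+1/7*
[7] X move#4: -2:-1/5*, -5:-1/2
[5] O move#5: -2:-1/3, -5:+1/0*
[0] end (terminal -1, X#6); searched 16 to 10
pass branch (X moves first from the same position):
  | [16] X move#1: -2:+1/14*, -5:+1/11
  | [14] O move#2: -2:-1/12*, -5:-1/9
  | [12] X move#3: -2:-1/10, -5:+1/7*
  | [7] O move#4: -2:-1/5*, -5:-1/2
  | [5] X move#5: -2:-1/3, -5:+1/0*
  | [0] end (terminal -1, O#6); searched 16 to 10
O moving scores +1; O passing scores -1

zugzwang(16, O) = False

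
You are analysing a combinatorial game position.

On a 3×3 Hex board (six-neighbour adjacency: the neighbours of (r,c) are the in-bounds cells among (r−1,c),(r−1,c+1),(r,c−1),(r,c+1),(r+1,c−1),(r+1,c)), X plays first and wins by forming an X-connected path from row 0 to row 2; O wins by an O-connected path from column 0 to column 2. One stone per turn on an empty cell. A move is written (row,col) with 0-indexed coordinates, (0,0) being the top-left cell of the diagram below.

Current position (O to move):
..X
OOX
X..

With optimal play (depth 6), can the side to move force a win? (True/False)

O winning at [..X/OOX/X..]: False

p1 O@[..X/OOX/X..]: (0,0)[O.X/OOX/X..]-1* (0,1)[.OX/OOX/X..]-1 (2,1)[..X/OOX/XO.]-1 (2,2)[..X/OOX/X.O]-1
p2 X@[O.X/OOX/X..]: (0,1)[OXX/OOX/X..]+1* (2,1)[O.X/OOX/XX.]+1 (2,2)[O.X/OOX/X.X]+1
p3 O@[OXX/OOX/X..]: (2,1)[OXX/OOX/XO.]-1* (2,2)[OXX/OOX/X.O]-1
p4 X@[OXX/OOX/XO.]: (2,2)[OXX/OOX/XOX]+1*
p5 O@[OXX/OOX/XOX] terminal -1; root [..X/OOX/X..] d6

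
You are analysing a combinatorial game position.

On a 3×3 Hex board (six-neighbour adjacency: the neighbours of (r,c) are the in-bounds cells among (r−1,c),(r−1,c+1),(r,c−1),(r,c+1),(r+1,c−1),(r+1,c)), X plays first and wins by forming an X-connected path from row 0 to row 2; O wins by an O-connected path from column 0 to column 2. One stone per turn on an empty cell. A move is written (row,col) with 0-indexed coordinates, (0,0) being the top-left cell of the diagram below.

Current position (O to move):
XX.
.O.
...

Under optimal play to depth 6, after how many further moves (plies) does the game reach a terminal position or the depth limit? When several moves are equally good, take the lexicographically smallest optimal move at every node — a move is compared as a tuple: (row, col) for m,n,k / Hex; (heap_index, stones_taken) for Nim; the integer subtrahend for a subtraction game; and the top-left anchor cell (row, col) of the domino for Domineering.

ply 1, O at XX./.O./... | (0,2)=+1→XXO/.O./...*; (1,0)=+1→XX./OO./...; (1,2)=+1→XX./.OO/...; (2,0)=+1→XX./.O./O..; (2,1)=+1→XX./.O./.O.; (2,2)=+1→XX./.O./..O
ply 2, X at XXO/.O./... | (1,0)=-1→XXO/XO./...*; (1,2)=-1→XXO/.OX/...; (2,0)=-1→XXO/.O./X..; (2,1)=-1→XXO/.O./.X.; (2,2)=-1→XXO/.O./..X
ply 3, O at XXO/XO./... | (1,2)=-1→XXO/XOO/...; (2,0)=+1→XXO/XO./O..*; (2,1)=-1→XXO/XO./.O.; (2,2)=-1→XXO/XO./..O
ply 4: XXO/XO./O.. is terminal -1 (X); from XX./.O./... depth 6

PV length from [XX./.O./...]: 3 plies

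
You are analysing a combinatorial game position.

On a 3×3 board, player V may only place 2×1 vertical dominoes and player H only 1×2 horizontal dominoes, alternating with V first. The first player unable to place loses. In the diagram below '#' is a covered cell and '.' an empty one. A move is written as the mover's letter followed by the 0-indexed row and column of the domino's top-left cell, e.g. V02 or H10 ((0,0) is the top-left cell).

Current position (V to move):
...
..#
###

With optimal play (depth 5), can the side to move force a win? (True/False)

V winning at [.../..#/###]: True

[.../..#/###] V move#1: V00:-1/#../#.#/###, V01:+1/.#./.##/###*
[.#./.##/###] end (terminal -1, H#2); searched .../..#/### to 5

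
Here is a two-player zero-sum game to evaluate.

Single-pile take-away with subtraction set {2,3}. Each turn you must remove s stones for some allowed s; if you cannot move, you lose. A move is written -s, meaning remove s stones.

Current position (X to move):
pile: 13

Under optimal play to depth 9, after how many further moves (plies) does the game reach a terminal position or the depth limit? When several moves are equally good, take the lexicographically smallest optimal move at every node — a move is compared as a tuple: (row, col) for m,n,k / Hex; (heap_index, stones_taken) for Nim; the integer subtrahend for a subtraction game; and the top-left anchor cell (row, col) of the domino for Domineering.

PV length from [13]: 5 plies

ply 1, X at 13 | -2=+1→11*; -3=+1→10
ply 2, O at 11 | -2=-1→9*; -3=-1→8
ply 3, X at 9 | -2=-1→7; -3=+1→6*
ply 4, O at 6 | -2=-1→4*; -3=-1→3
ply 5, X at 4 | -2=-1→2; -3=+1→1*
ply 6: 1 is terminal -1 (O); from 13 depth 9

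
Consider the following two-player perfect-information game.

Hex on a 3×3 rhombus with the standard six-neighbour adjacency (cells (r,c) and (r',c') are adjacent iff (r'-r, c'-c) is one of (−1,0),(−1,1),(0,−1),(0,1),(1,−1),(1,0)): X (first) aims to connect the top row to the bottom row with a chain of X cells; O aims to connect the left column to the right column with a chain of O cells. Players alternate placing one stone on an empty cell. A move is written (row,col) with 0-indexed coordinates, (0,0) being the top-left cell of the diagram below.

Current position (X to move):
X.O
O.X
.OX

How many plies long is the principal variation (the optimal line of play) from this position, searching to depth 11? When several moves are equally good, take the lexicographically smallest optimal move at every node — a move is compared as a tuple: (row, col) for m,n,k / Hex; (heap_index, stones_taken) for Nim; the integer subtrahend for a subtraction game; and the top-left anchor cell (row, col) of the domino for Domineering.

ply 1, X at X.O/O.X/.OX | (0,1)=-1→XXO/O.X/.OX*; (1,1)=-1→X.O/OXX/.OX; (2,0)=-1→X.O/O.X/XOX
ply 2, O at XXO/O.X/.OX | (1,1)=+1→XXO/OOX/.OX*; (2,0)=-1→XXO/O.X/OOX
ply 3: XXO/OOX/.OX is terminal -1 (X); from X.O/O.X/.OX depth 11

PV length from [X.O/O.X/.OX]: 2 plies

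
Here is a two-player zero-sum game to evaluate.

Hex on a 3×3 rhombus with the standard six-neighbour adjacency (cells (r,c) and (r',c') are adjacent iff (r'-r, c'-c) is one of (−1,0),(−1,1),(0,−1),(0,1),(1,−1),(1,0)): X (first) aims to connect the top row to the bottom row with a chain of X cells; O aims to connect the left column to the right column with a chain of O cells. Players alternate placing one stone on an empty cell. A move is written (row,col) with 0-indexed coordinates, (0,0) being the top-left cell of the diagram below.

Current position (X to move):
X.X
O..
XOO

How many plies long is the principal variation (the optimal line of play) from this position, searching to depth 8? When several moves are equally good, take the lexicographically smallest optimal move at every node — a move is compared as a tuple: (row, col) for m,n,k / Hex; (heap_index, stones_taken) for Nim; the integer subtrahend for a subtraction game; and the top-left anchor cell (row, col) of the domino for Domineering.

PV length from [X.X/O../XOO]: 1 ply

ply 1, X at X.X/O../XOO | (0,1)=-1→XXX/O../XOO; (1,1)=+1→X.X/OX./XOO*; (1,2)=-1→X.X/O.X/XOO
ply 2: X.X/OX./XOO is terminal -1 (O); from X.X/O../XOO depth 8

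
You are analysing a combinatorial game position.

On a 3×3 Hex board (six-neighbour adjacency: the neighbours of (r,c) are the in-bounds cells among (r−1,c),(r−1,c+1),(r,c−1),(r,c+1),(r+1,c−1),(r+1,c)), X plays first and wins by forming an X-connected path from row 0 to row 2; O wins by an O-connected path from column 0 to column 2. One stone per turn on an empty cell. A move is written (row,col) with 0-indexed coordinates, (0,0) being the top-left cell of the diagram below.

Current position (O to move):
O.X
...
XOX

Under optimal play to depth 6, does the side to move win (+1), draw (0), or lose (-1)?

value(O.X/.../XOX, O) = -1

ply 1, O at O.X/.../XOX | (0,1)=-1→OOX/.../XOX*; (1,0)=-1→O.X/O../XOX; (1,1)=-1→O.X/.O./XOX; (1,2)=-1→O.X/..O/XOX
ply 2, X at OOX/.../XOX | (1,0)=+1→OOX/X../XOX*; (1,1)=+1→OOX/.X./XOX; (1,2)=+1→OOX/..X/XOX
ply 3, O at OOX/X../XOX | (1,1)=-1→OOX/XO./XOX*; (1,2)=-1→OOX/X.O/XOX
ply 4, X at OOX/XO./XOX | (1,2)=+1→OOX/XOX/XOX*
ply 5: OOX/XOX/XOX is terminal -1 (O); from O.X/.../XOX depth 6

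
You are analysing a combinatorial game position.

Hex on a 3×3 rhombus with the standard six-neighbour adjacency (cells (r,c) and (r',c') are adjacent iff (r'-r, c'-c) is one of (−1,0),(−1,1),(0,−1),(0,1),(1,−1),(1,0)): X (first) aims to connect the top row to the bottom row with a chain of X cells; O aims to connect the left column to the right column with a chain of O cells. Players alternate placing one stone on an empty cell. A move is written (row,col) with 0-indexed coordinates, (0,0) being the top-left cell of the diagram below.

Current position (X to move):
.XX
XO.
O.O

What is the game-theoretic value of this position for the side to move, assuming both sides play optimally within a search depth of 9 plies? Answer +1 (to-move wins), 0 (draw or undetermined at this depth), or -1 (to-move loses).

value(.XX/XO./O.O, X) = -1

p1 X@[.XX/XO./O.O]: (0,0)[XXX/XO./O.O]-1* (1,2)[.XX/XOX/O.O]-1 (2,1)[.XX/XO./OXO]-1
p2 O@[XXX/XO./O.O]: (1,2)[XXX/XOO/O.O]+1* (2,1)[XXX/XO./OOO]+1
p3 X@[XXX/XOO/O.O] terminal -1; root [.XX/XO./O.O] d9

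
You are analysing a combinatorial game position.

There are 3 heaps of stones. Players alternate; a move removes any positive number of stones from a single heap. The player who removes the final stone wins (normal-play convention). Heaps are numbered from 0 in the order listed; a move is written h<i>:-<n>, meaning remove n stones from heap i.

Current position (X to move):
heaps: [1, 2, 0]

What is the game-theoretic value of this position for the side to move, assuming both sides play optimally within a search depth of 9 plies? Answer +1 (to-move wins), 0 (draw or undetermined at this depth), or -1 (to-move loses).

value((1,2,0), X) = +1

[(1,2,0)] X move#1: h0:-1:-1/(0,2,0), h1:-1:+1/(1,1,0)*, h1:-2:-1/(1,0,0)
[(1,1,0)] O move#2: h0:-1:-1/(0,1,0)*, h1:-1:-1/(1,0,0)
[(0,1,0)] X move#3: h1:-1:+1/(0,0,0)*
[(0,0,0)] end (terminal -1, O#4); searched (1,2,0) to 9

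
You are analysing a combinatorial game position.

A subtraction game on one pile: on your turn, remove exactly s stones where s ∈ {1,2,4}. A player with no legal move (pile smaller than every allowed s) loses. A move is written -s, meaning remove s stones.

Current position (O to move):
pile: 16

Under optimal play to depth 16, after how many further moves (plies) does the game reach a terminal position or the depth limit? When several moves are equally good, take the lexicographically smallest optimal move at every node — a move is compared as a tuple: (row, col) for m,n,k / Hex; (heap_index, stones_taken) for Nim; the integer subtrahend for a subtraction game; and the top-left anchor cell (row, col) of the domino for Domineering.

PV length from [16]: 11 plies

ply 1, O at 16 | -1=+1→15*; -2=-1→14; -4=+1→12
ply 2, X at 15 | -1=-1→14*; -2=-1→13; -4=-1→11
ply 3, O at 14 | -1=-1→13; -2=+1→12*; -4=-1→10
ply 4, X at 12 | -1=-1→11*; -2=-1→10; -4=-1→8
ply 5, O at 11 | -1=-1→10; -2=+1→9*; -4=-1→7
ply 6, X at 9 | -1=-1→8*; -2=-1→7; -4=-1→5
ply 7, O at 8 | -1=-1→7; -2=+1→6*; -4=-1→4
ply 8, X at 6 | -1=-1→5*; -2=-1→4; -4=-1→2
ply 9, O at 5 | -1=-1→4; -2=+1→3*; -4=-1→1
ply 10, X at 3 | -1=-1→2*; -2=-1→1
ply 11, O at 2 | -1=-1→1; -2=+1→0*
ply 12: 0 is terminal -1 (X); from 16 depth 16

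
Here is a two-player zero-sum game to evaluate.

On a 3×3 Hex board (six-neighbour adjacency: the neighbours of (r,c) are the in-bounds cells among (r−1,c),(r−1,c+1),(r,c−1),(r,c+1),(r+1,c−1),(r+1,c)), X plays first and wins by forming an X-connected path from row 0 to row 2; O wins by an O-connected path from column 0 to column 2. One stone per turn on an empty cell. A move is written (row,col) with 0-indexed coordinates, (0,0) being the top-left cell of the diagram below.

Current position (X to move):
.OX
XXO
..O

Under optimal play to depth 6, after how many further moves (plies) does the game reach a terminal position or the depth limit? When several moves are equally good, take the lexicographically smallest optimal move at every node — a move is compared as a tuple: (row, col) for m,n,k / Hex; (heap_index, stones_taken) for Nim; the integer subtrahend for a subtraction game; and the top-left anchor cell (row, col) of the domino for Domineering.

PV length from [.OX/XXO/..O]: 3 plies

p1 X@[.OX/XXO/..O]: (0,0)[XOX/XXO/..O]+1* (2,0)[.OX/XXO/X.O]+1 (2,1)[.OX/XXO/.XO]+1
p2 O@[XOX/XXO/..O]: (2,0)[XOX/XXO/O.O]-1* (2,1)[XOX/XXO/.OO]-1
p3 X@[XOX/XXO/O.O]: (2,1)[XOX/XXO/OXO]+1*
p4 O@[XOX/XXO/OXO] terminal -1; root [.OX/XXO/..O] d6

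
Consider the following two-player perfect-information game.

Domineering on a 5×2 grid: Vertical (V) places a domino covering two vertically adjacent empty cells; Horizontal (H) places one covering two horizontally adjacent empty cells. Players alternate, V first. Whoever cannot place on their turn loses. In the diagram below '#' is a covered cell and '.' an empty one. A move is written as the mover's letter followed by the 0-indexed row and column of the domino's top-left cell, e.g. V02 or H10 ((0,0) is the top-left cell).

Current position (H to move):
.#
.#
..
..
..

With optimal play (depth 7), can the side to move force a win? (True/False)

H winning at [.#/.#/../../..]: True

[.#/.#/../../..] H move#1: H20:-1/.#/.#/##/../.., H30:+1/.#/.#/../##/..*, H40:-1/.#/.#/../../##
[.#/.#/../##/..] V move#2: V00:-1/##/##/../##/..*, V10:-1/.#/##/#./##/..
[##/##/../##/..] H move#3: H20:+1/##/##/##/##/..*, H40:+1/##/##/../##/##
[##/##/##/##/..] end (terminal -1, V#4); searched .#/.#/../../.. to 7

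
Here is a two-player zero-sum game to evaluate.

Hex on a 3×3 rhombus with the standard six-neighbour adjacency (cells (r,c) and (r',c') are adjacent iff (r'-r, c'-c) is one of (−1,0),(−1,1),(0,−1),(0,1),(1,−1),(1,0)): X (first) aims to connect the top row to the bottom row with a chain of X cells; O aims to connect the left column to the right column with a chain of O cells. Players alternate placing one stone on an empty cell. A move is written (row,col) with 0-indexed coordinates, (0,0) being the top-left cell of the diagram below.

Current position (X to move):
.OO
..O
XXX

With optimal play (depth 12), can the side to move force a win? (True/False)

p1 X@[.OO/..O/XXX]: (0,0)[XOO/..O/XXX]-1* (1,0)[.OO/X.O/XXX]-1 (1,1)[.OO/.XO/XXX]-1
p2 O@[XOO/..O/XXX]: (1,0)[XOO/O.O/XXX]+1* (1,1)[XOO/.OO/XXX]-1
p3 X@[XOO/O.O/XXX] terminal -1; root [.OO/..O/XXX] d12

X winning at [.OO/..O/XXX]: False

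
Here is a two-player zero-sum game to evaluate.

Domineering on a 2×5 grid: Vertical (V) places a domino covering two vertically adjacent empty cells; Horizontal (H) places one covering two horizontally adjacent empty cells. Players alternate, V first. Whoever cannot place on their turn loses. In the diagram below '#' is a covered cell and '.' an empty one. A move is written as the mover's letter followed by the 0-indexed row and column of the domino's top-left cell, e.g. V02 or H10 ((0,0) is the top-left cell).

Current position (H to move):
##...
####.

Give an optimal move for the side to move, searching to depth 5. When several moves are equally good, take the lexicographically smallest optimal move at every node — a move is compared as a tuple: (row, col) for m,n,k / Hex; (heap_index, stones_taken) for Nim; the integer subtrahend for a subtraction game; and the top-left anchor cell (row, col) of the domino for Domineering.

H's best at [##.../####.]: H03

ply 1, H at ##.../####. | H02=-1→####./####.; H03=+1→##.##/####.*
ply 2: ##.##/####. is terminal -1 (V); from ##.../####. depth 5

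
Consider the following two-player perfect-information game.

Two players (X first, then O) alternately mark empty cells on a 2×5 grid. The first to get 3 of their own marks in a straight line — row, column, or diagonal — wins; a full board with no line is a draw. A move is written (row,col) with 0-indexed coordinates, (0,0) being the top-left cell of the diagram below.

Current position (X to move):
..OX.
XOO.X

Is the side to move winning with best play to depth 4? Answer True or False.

X winning at [..OX./XOO.X]: False

[..OX./XOO.X] X move#1: (0,0):-1/X.OX./XOO.X, (0,1):-1/.XOX./XOO.X, (0,4):-1/..OXX/XOO.X, (1,3):+0/..OX./XOOXX*
[..OX./XOOXX] O move#2: (0,0):+0/O.OX./XOOXX*, (0,1):+0/.OOX./XOOXX, (0,4):+0/..OXO/XOOXX
[O.OX./XOOXX] X move#3: (0,1):+0/OXOX./XOOXX*, (0,4):-1/O.OXX/XOOXX
[OXOX./XOOXX] O move#4: (0,4):+0/OXOXO/XOOXX*
[OXOXO/XOOXX] end (terminal +0, X#5); searched ..OX./XOO.X to 4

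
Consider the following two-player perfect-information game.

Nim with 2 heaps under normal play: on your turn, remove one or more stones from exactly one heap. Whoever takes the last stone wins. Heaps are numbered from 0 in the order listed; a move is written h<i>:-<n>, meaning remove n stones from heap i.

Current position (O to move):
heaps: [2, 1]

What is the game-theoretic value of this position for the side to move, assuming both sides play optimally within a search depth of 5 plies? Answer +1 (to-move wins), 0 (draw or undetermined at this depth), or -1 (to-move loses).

ply 1, O at (2,1) | h0:-1=+1→(1,1)*; h0:-2=-1→(0,1); h1:-1=-1→(2,0)
ply 2, X at (1,1) | h0:-1=-1→(0,1)*; h1:-1=-1→(1,0)
ply 3, O at (0,1) | h1:-1=+1→(0,0)*
ply 4: (0,0) is terminal -1 (X); from (2,1) depth 5

value((2,1), O) = +1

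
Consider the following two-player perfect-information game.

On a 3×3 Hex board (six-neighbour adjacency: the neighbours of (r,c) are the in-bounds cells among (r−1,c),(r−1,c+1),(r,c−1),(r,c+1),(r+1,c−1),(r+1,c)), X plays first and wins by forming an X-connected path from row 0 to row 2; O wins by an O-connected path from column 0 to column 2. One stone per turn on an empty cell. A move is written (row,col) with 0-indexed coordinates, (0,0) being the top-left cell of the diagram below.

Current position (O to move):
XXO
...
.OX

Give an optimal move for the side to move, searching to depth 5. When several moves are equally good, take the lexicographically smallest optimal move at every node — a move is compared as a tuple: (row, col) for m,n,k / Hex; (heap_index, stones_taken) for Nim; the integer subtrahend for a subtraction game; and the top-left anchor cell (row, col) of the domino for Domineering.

O's best at [XXO/.../.OX]: (1,1)

[XXO/.../.OX] O move#1: (1,0):-1/XXO/O../.OX, (1,1):+1/XXO/.O./.OX*, (1,2):-1/XXO/..O/.OX, (2,0):+1/XXO/.../OOX
[XXO/.O./.OX] X move#2: (1,0):-1/XXO/XO./.OX*, (1,2):-1/XXO/.OX/.OX, (2,0):-1/XXO/.O./XOX
[XXO/XO./.OX] O move#3: (1,2):-1/XXO/XOO/.OX, (2,0):+1/XXO/XO./OOX*
[XXO/XO./OOX] end (terminal -1, X#4); searched XXO/.../.OX to 5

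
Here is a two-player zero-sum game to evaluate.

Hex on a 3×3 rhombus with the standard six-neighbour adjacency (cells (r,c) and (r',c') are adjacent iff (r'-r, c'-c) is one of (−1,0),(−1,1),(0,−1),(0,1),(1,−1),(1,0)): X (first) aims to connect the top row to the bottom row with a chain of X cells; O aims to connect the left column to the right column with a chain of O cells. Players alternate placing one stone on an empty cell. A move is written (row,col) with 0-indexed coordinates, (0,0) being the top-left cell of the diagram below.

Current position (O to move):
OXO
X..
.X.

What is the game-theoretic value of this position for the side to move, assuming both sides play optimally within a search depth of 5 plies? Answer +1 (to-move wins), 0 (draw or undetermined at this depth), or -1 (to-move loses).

ply 1, O at OXO/X../.X. | (1,1)=-1→OXO/XO./.X.*; (1,2)=-1→OXO/X.O/.X.; (2,0)=-1→OXO/X../OX.; (2,2)=-1→OXO/X../.XO
ply 2, X at OXO/XO./.X. | (1,2)=-1→OXO/XOX/.X.; (2,0)=+1→OXO/XO./XX.*; (2,2)=-1→OXO/XO./.XX
ply 3: OXO/XO./XX. is terminal -1 (O); from OXO/X../.X. depth 5

value(OXO/X../.X., O) = -1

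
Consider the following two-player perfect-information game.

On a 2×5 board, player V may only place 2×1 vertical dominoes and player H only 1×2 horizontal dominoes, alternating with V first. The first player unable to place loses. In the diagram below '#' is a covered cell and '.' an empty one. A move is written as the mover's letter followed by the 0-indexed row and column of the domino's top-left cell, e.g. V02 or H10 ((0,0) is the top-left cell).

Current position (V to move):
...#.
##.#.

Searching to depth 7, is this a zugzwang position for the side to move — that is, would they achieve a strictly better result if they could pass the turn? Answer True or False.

zugzwang(...#./##.#., V) = False

p1 V@[...#./##.#.]: V02[..##./####.]+1* V04[...##/##.##]-1
p2 H@[..##./####.]: H00[####./####.]-1*
p3 V@[####./####.]: V04[#####/#####]+1*
p4 H@[#####/#####] terminal -1; root [...#./##.#.] d7
if V skipped the turn, H would face:
~ p1 H@[...#./##.#.]: H00[##.#./##.#.]-1* H01[.###./##.#.]-1
~ p2 V@[##.#./##.#.]: V02[####./####.]+1* V04[##.##/##.##]+1
~ p3 H@[####./####.] terminal -1; root [...#./##.#.] d7
compare (V): move=+1 vs pass=+1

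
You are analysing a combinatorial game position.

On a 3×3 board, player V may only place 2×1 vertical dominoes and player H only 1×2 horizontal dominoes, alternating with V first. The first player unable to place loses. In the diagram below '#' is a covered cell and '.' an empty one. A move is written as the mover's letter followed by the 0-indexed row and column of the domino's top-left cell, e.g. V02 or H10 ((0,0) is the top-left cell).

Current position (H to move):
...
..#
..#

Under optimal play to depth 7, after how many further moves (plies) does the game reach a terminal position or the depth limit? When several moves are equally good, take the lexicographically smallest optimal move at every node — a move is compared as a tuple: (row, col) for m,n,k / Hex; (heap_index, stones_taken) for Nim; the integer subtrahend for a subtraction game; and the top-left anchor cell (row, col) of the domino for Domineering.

p1 H@[.../..#/..#]: H00[##./..#/..#]-1 H01[.##/..#/..#]-1 H10[.../###/..#]+1* H20[.../..#/###]-1
p2 V@[.../###/..#] terminal -1; root [.../..#/..#] d7

PV length from [.../..#/..#]: 1 ply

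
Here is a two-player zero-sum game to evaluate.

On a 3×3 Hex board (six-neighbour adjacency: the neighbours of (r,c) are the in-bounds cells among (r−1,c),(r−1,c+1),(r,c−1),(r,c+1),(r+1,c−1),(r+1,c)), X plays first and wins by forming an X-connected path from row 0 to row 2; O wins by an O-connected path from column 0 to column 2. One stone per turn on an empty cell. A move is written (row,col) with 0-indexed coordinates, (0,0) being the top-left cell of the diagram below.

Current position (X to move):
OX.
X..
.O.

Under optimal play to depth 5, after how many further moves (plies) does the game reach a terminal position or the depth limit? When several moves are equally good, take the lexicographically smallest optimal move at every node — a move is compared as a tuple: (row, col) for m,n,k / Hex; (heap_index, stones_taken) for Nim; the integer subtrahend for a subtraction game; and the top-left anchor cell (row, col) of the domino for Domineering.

PV length from [OX./X../.O.]: 5 plies

p1 X@[OX./X../.O.]: (0,2)[OXX/X../.O.]-1 (1,1)[OX./XX./.O.]-1 (1,2)[OX./X.X/.O.]+1* (2,0)[OX./X../XO.]+1 (2,2)[OX./X../.OX]+1
p2 O@[OX./X.X/.O.]: (0,2)[OXO/X.X/.O.]-1* (1,1)[OX./XOX/.O.]-1 (2,0)[OX./X.X/OO.]-1 (2,2)[OX./X.X/.OO]-1
p3 X@[OXO/X.X/.O.]: (1,1)[OXO/XXX/.O.]+1* (2,0)[OXO/X.X/XO.]+1 (2,2)[OXO/X.X/.OX]+1
p4 O@[OXO/XXX/.O.]: (2,0)[OXO/XXX/OO.]-1* (2,2)[OXO/XXX/.OO]-1
p5 X@[OXO/XXX/OO.]: (2,2)[OXO/XXX/OOX]+1*
p6 O@[OXO/XXX/OOX] terminal -1; root [OX./X../.O.] d5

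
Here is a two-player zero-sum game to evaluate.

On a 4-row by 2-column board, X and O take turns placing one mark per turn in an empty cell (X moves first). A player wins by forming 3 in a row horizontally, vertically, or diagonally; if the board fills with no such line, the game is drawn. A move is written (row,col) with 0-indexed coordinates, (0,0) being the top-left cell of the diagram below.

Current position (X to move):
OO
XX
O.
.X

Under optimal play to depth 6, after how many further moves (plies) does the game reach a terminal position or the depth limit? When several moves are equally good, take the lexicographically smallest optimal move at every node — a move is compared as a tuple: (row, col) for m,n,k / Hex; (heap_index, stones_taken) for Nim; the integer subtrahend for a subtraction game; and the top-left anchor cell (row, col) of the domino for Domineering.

PV length from [OO/XX/O./.X]: 1 ply

[OO/XX/O./.X] X move#1: (2,1):+1/OO/XX/OX/.X*, (3,0):+0/OO/XX/O./XX
[OO/XX/OX/.X] end (terminal -1, O#2); searched OO/XX/O./.X to 6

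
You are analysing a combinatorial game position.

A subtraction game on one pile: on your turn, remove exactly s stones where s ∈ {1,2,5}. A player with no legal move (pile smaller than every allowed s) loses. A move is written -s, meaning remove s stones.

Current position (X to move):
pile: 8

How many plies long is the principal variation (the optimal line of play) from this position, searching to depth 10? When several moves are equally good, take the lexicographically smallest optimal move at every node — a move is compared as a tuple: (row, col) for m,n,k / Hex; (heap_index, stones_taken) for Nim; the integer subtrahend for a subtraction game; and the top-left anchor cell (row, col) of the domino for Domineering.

[8] X move#1: -1:-1/7, -2:+1/6*, -5:+1/3
[6] O move#2: -1:-1/5*, -2:-1/4, -5:-1/1
[5] X move#3: -1:-1/4, -2:+1/3*, -5:+1/0
[3] O move#4: -1:-1/2*, -2:-1/1
[2] X move#5: -1:-1/1, -2:+1/0*
[0] end (terminal -1, O#6); searched 8 to 10

PV length from [8]: 5 plies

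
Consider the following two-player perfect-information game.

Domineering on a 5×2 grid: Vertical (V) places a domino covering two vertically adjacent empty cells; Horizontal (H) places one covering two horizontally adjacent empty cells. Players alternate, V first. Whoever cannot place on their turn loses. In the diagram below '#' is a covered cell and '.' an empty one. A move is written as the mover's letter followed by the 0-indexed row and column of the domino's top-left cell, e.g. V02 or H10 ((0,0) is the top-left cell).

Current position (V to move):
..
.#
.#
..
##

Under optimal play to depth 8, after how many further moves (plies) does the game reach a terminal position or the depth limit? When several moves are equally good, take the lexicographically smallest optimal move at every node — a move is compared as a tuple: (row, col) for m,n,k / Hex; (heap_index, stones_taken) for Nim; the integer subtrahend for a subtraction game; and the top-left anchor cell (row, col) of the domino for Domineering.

PV length from [../.#/.#/../##]: 2 plies

ply 1, V at ../.#/.#/../## | V00=-1→#./##/.#/../##*; V10=-1→../##/##/../##; V20=-1→../.#/##/#./##
ply 2, H at #./##/.#/../## | H30=+1→#./##/.#/##/##*
ply 3: #./##/.#/##/## is terminal -1 (V); from ../.#/.#/../## depth 8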